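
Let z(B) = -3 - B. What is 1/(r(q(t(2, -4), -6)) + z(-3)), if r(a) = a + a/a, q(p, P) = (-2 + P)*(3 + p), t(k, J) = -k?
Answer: -1/7 ≈ -0.14286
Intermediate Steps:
r(a) = 1 + a (r(a) = a + 1 = 1 + a)
1/(r(q(t(2, -4), -6)) + z(-3)) = 1/((1 + (-6 - (-2)*2 + 3*(-6) - (-6)*2)) + (-3 - 1*(-3))) = 1/((1 + (-6 - 2*(-2) - 18 - 6*(-2))) + (-3 + 3)) = 1/((1 + (-6 + 4 - 18 + 12)) + 0) = 1/((1 - 8) + 0) = 1/(-7 + 0) = 1/(-7) = -1/7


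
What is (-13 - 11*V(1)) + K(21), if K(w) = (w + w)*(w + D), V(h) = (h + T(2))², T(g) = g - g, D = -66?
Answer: -1914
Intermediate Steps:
T(g) = 0
V(h) = h² (V(h) = (h + 0)² = h²)
K(w) = 2*w*(-66 + w) (K(w) = (w + w)*(w - 66) = (2*w)*(-66 + w) = 2*w*(-66 + w))
(-13 - 11*V(1)) + K(21) = (-13 - 11*1²) + 2*21*(-66 + 21) = (-13 - 11*1) + 2*21*(-45) = (-13 - 11) - 1890 = -24 - 1890 = -1914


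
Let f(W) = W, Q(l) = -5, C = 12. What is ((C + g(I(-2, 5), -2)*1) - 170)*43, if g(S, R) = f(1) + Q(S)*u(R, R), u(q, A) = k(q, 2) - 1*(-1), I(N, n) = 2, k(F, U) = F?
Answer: -6536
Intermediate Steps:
u(q, A) = 1 + q (u(q, A) = q - 1*(-1) = q + 1 = 1 + q)
g(S, R) = -4 - 5*R (g(S, R) = 1 - 5*(1 + R) = 1 + (-5 - 5*R) = -4 - 5*R)
((C + g(I(-2, 5), -2)*1) - 170)*43 = ((12 + (-4 - 5*(-2))*1) - 170)*43 = ((12 + (-4 + 10)*1) - 170)*43 = ((12 + 6*1) - 170)*43 = ((12 + 6) - 170)*43 = (18 - 170)*43 = -152*43 = -6536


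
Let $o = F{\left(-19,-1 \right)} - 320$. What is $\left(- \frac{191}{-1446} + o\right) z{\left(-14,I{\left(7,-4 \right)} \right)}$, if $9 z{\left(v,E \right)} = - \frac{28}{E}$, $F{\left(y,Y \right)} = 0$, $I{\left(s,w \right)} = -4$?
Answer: $- \frac{3237703}{13014} \approx -248.79$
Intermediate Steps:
$o = -320$ ($o = 0 - 320 = -320$)
$z{\left(v,E \right)} = - \frac{28}{9 E}$ ($z{\left(v,E \right)} = \frac{\left(-28\right) \frac{1}{E}}{9} = - \frac{28}{9 E}$)
$\left(- \frac{191}{-1446} + o\right) z{\left(-14,I{\left(7,-4 \right)} \right)} = \left(- \frac{191}{-1446} - 320\right) \left(- \frac{28}{9 \left(-4\right)}\right) = \left(\left(-191\right) \left(- \frac{1}{1446}\right) - 320\right) \left(\left(- \frac{28}{9}\right) \left(- \frac{1}{4}\right)\right) = \left(\frac{191}{1446} - 320\right) \frac{7}{9} = \left(- \frac{462529}{1446}\right) \frac{7}{9} = - \frac{3237703}{13014}$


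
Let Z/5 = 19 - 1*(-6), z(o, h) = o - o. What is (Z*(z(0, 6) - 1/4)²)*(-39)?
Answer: -4875/16 ≈ -304.69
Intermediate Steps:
z(o, h) = 0
Z = 125 (Z = 5*(19 - 1*(-6)) = 5*(19 + 6) = 5*25 = 125)
(Z*(z(0, 6) - 1/4)²)*(-39) = (125*(0 - 1/4)²)*(-39) = (125*(0 - 1*¼)²)*(-39) = (125*(0 - ¼)²)*(-39) = (125*(-¼)²)*(-39) = (125*(1/16))*(-39) = (125/16)*(-39) = -4875/16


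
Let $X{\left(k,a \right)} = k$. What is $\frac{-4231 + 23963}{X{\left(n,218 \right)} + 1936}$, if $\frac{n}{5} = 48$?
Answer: $\frac{4933}{544} \approx 9.068$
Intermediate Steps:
$n = 240$ ($n = 5 \cdot 48 = 240$)
$\frac{-4231 + 23963}{X{\left(n,218 \right)} + 1936} = \frac{-4231 + 23963}{240 + 1936} = \frac{19732}{2176} = 19732 \cdot \frac{1}{2176} = \frac{4933}{544}$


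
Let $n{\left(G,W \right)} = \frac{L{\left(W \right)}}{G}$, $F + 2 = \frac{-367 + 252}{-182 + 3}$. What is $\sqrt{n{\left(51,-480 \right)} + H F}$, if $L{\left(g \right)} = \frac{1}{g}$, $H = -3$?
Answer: $\frac{\sqrt{543045898630}}{365160} \approx 2.0181$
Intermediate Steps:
$F = - \frac{243}{179}$ ($F = -2 + \frac{-367 + 252}{-182 + 3} = -2 - \frac{115}{-179} = -2 - - \frac{115}{179} = -2 + \frac{115}{179} = - \frac{243}{179} \approx -1.3575$)
$n{\left(G,W \right)} = \frac{1}{G W}$ ($n{\left(G,W \right)} = \frac{1}{W G} = \frac{1}{G W}$)
$\sqrt{n{\left(51,-480 \right)} + H F} = \sqrt{\frac{1}{51 \left(-480\right)} - - \frac{729}{179}} = \sqrt{\frac{1}{51} \left(- \frac{1}{480}\right) + \frac{729}{179}} = \sqrt{- \frac{1}{24480} + \frac{729}{179}} = \sqrt{\frac{17845741}{4381920}} = \frac{\sqrt{543045898630}}{365160}$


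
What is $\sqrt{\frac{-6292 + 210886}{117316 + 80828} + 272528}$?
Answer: $\frac{\sqrt{627906891}}{48} \approx 522.04$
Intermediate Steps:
$\sqrt{\frac{-6292 + 210886}{117316 + 80828} + 272528} = \sqrt{\frac{204594}{198144} + 272528} = \sqrt{204594 \cdot \frac{1}{198144} + 272528} = \sqrt{\frac{793}{768} + 272528} = \sqrt{\frac{209302297}{768}} = \frac{\sqrt{627906891}}{48}$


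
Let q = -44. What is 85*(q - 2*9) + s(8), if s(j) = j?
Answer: -5262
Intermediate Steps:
85*(q - 2*9) + s(8) = 85*(-44 - 2*9) + 8 = 85*(-44 - 18) + 8 = 85*(-62) + 8 = -5270 + 8 = -5262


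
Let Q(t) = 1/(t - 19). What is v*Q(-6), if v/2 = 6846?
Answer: -13692/25 ≈ -547.68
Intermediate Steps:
v = 13692 (v = 2*6846 = 13692)
Q(t) = 1/(-19 + t)
v*Q(-6) = 13692/(-19 - 6) = 13692/(-25) = 13692*(-1/25) = -13692/25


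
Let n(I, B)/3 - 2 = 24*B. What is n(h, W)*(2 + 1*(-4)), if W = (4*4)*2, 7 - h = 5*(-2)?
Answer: -4620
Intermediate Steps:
h = 17 (h = 7 - 5*(-2) = 7 - 1*(-10) = 7 + 10 = 17)
W = 32 (W = 16*2 = 32)
n(I, B) = 6 + 72*B (n(I, B) = 6 + 3*(24*B) = 6 + 72*B)
n(h, W)*(2 + 1*(-4)) = (6 + 72*32)*(2 + 1*(-4)) = (6 + 2304)*(2 - 4) = 2310*(-2) = -4620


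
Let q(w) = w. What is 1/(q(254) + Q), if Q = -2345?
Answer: -1/2091 ≈ -0.00047824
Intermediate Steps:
1/(q(254) + Q) = 1/(254 - 2345) = 1/(-2091) = -1/2091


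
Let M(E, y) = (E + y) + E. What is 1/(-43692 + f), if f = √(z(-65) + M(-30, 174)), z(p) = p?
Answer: -1/43685 ≈ -2.2891e-5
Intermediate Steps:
M(E, y) = y + 2*E
f = 7 (f = √(-65 + (174 + 2*(-30))) = √(-65 + (174 - 60)) = √(-65 + 114) = √49 = 7)
1/(-43692 + f) = 1/(-43692 + 7) = 1/(-43685) = -1/43685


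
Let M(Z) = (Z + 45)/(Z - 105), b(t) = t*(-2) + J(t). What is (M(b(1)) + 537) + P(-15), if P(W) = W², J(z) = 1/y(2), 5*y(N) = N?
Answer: 159167/209 ≈ 761.56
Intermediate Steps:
y(N) = N/5
J(z) = 5/2 (J(z) = 1/((⅕)*2) = 1/(⅖) = 5/2)
b(t) = 5/2 - 2*t (b(t) = t*(-2) + 5/2 = -2*t + 5/2 = 5/2 - 2*t)
M(Z) = (45 + Z)/(-105 + Z)
(M(b(1)) + 537) + P(-15) = ((45 + (5/2 - 2*1))/(-105 + (5/2 - 2*1)) + 537) + (-15)² = ((45 + (5/2 - 2))/(-105 + (5/2 - 2)) + 537) + 225 = ((45 + ½)/(-105 + ½) + 537) + 225 = ((91/2)/(-209/2) + 537) + 225 = (-2/209*91/2 + 537) + 225 = (-91/209 + 537) + 225 = 112142/209 + 225 = 159167/209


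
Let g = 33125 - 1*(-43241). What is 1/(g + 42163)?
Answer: 1/118529 ≈ 8.4367e-6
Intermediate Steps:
g = 76366 (g = 33125 + 43241 = 76366)
1/(g + 42163) = 1/(76366 + 42163) = 1/118529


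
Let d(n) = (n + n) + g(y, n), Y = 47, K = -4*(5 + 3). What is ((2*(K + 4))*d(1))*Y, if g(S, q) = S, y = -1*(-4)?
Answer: -15792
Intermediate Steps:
y = 4
K = -32 (K = -4*8 = -32)
d(n) = 4 + 2*n (d(n) = (n + n) + 4 = 2*n + 4 = 4 + 2*n)
((2*(K + 4))*d(1))*Y = ((2*(-32 + 4))*(4 + 2*1))*47 = ((2*(-28))*(4 + 2))*47 = -56*6*47 = -336*47 = -15792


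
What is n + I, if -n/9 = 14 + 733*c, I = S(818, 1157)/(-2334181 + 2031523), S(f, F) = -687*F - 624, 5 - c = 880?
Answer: 582339377775/100886 ≈ 5.7722e+6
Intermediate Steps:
c = -875 (c = 5 - 1*880 = 5 - 880 = -875)
S(f, F) = -624 - 687*F
I = 265161/100886 (I = (-624 - 687*1157)/(-2334181 + 2031523) = (-624 - 794859)/(-302658) = -795483*(-1/302658) = 265161/100886 ≈ 2.6283)
n = 5772249 (n = -9*(14 + 733*(-875)) = -9*(14 - 641375) = -9*(-641361) = 5772249)
n + I = 5772249 + 265161/100886 = 582339377775/100886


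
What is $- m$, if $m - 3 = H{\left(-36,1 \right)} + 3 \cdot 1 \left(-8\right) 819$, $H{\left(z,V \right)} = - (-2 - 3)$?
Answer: $19648$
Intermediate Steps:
$H{\left(z,V \right)} = 5$ ($H{\left(z,V \right)} = \left(-1\right) \left(-5\right) = 5$)
$m = -19648$ ($m = 3 + \left(5 + 3 \cdot 1 \left(-8\right) 819\right) = 3 + \left(5 + 3 \left(-8\right) 819\right) = 3 + \left(5 - 19656\right) = 3 - 19651 = -19648$)
$- m = \left(-1\right) \left(-19648\right) = 19648$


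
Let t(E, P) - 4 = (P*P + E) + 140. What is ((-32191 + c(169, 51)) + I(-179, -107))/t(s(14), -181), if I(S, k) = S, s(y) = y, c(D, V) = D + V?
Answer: -32150/32919 ≈ -0.97664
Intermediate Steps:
t(E, P) = 144 + E + P**2 (t(E, P) = 4 + ((P*P + E) + 140) = 4 + ((P**2 + E) + 140) = 4 + ((E + P**2) + 140) = 4 + (140 + E + P**2) = 144 + E + P**2)
((-32191 + c(169, 51)) + I(-179, -107))/t(s(14), -181) = ((-32191 + (169 + 51)) - 179)/(144 + 14 + (-181)**2) = ((-32191 + 220) - 179)/(144 + 14 + 32761) = (-31971 - 179)/32919 = -32150*1/32919 = -32150/32919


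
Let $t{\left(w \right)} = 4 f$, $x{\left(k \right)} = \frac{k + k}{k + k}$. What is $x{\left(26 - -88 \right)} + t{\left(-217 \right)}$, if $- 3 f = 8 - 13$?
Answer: $\frac{23}{3} \approx 7.6667$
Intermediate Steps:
$f = \frac{5}{3}$ ($f = - \frac{8 - 13}{3} = \left(- \frac{1}{3}\right) \left(-5\right) = \frac{5}{3} \approx 1.6667$)
$x{\left(k \right)} = 1$ ($x{\left(k \right)} = \frac{2 k}{2 k} = 2 k \frac{1}{2 k} = 1$)
$t{\left(w \right)} = \frac{20}{3}$ ($t{\left(w \right)} = 4 \cdot \frac{5}{3} = \frac{20}{3}$)
$x{\left(26 - -88 \right)} + t{\left(-217 \right)} = 1 + \frac{20}{3} = \frac{23}{3}$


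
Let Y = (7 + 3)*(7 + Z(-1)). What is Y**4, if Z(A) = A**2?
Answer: 40960000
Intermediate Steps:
Y = 80 (Y = (7 + 3)*(7 + (-1)**2) = 10*(7 + 1) = 10*8 = 80)
Y**4 = 80**4 = 40960000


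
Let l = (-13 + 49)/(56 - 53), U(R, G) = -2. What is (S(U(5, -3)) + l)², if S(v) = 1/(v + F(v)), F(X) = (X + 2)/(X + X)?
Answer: 529/4 ≈ 132.25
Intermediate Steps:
F(X) = (2 + X)/(2*X) (F(X) = (2 + X)/((2*X)) = (2 + X)*(1/(2*X)) = (2 + X)/(2*X))
S(v) = 1/(v + (2 + v)/(2*v))
l = 12 (l = 36/3 = 36*(⅓) = 12)
(S(U(5, -3)) + l)² = (2*(-2)/(2 - 2 + 2*(-2)²) + 12)² = (2*(-2)/(2 - 2 + 2*4) + 12)² = (2*(-2)/(2 - 2 + 8) + 12)² = (2*(-2)/8 + 12)² = (2*(-2)*(⅛) + 12)² = (-½ + 12)² = (23/2)² = 529/4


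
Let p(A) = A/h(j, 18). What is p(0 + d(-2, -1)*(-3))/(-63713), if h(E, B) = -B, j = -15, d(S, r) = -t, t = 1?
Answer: 1/382278 ≈ 2.6159e-6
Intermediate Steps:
d(S, r) = -1 (d(S, r) = -1*1 = -1)
p(A) = -A/18 (p(A) = A/((-1*18)) = A/(-18) = A*(-1/18) = -A/18)
p(0 + d(-2, -1)*(-3))/(-63713) = -(0 - 1*(-3))/18/(-63713) = -(0 + 3)/18*(-1/63713) = -1/18*3*(-1/63713) = -⅙*(-1/63713) = 1/382278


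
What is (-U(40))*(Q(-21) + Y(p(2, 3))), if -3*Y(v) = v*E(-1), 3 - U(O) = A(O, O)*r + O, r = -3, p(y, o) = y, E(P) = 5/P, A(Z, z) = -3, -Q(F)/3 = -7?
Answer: 3358/3 ≈ 1119.3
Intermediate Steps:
Q(F) = 21 (Q(F) = -3*(-7) = 21)
U(O) = -6 - O (U(O) = 3 - (-3*(-3) + O) = 3 - (9 + O) = 3 + (-9 - O) = -6 - O)
Y(v) = 5*v/3 (Y(v) = -v*5/(-1)/3 = -v*5*(-1)/3 = -v*(-5)/3 = -(-5)*v/3 = 5*v/3)
(-U(40))*(Q(-21) + Y(p(2, 3))) = (-(-6 - 1*40))*(21 + (5/3)*2) = (-(-6 - 40))*(21 + 10/3) = -1*(-46)*(73/3) = 46*(73/3) = 3358/3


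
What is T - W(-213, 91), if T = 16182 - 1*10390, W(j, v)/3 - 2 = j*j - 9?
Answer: -130294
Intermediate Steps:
W(j, v) = -21 + 3*j**2 (W(j, v) = 6 + 3*(j*j - 9) = 6 + 3*(j**2 - 9) = 6 + 3*(-9 + j**2) = 6 + (-27 + 3*j**2) = -21 + 3*j**2)
T = 5792 (T = 16182 - 10390 = 5792)
T - W(-213, 91) = 5792 - (-21 + 3*(-213)**2) = 5792 - (-21 + 3*45369) = 5792 - (-21 + 136107) = 5792 - 1*136086 = 5792 - 136086 = -130294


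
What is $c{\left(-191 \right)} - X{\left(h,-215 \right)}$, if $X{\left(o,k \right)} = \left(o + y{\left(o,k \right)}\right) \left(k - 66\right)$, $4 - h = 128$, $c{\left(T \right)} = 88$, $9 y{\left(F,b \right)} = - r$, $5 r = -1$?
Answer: $- \frac{1563739}{45} \approx -34750.0$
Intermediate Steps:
$r = - \frac{1}{5}$ ($r = \frac{1}{5} \left(-1\right) = - \frac{1}{5} \approx -0.2$)
$y{\left(F,b \right)} = \frac{1}{45}$ ($y{\left(F,b \right)} = \frac{\left(-1\right) \left(- \frac{1}{5}\right)}{9} = \frac{1}{9} \cdot \frac{1}{5} = \frac{1}{45}$)
$h = -124$ ($h = 4 - 128 = -124$)
$X{\left(o,k \right)} = \left(-66 + k\right) \left(\frac{1}{45} + o\right)$ ($X{\left(o,k \right)} = \left(o + \frac{1}{45}\right) \left(k - 66\right) = \left(\frac{1}{45} + o\right) \left(-66 + k\right) = \left(-66 + k\right) \left(\frac{1}{45} + o\right)$)
$c{\left(-191 \right)} - X{\left(h,-215 \right)} = 88 - \left(- \frac{22}{15} - -8184 + \frac{1}{45} \left(-215\right) - -26660\right) = 88 - \left(- \frac{22}{15} + 8184 - \frac{43}{9} + 26660\right) = 88 - \frac{1567699}{45} = - \frac{1563739}{45}$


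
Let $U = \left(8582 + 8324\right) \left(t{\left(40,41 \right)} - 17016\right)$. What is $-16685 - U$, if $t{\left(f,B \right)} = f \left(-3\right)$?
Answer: $289684531$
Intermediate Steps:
$t{\left(f,B \right)} = - 3 f$
$U = -289701216$ ($U = \left(8582 + 8324\right) \left(\left(-3\right) 40 - 17016\right) = 16906 \left(-120 - 17016\right) = 16906 \left(-17136\right) = -289701216$)
$-16685 - U = -16685 - -289701216 = -16685 + 289701216 = 289684531$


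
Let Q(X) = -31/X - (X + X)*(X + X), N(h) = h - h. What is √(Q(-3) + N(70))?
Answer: I*√231/3 ≈ 5.0662*I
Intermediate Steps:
N(h) = 0
Q(X) = -31/X - 4*X² (Q(X) = -31/X - 2*X*2*X = -31/X - 4*X²)
√(Q(-3) + N(70)) = √((-31 - 4*(-3)³)/(-3) + 0) = √(-(-31 - 4*(-27))/3 + 0) = √(-(-31 + 108)/3 + 0) = √(-⅓*77 + 0) = √(-77/3 + 0) = √(-77/3) = I*√231/3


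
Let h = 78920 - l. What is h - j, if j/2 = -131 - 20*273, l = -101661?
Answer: 191763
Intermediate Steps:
h = 180581 (h = 78920 - 1*(-101661) = 78920 + 101661 = 180581)
j = -11182 (j = 2*(-131 - 20*273) = 2*(-131 - 5460) = 2*(-5591) = -11182)
h - j = 180581 - 1*(-11182) = 180581 + 11182 = 191763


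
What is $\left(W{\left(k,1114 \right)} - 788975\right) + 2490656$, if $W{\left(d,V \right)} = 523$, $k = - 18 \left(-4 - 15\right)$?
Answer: $1702204$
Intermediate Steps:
$k = 342$ ($k = \left(-18\right) \left(-19\right) = 342$)
$\left(W{\left(k,1114 \right)} - 788975\right) + 2490656 = \left(523 - 788975\right) + 2490656 = -788452 + 2490656 = 1702204$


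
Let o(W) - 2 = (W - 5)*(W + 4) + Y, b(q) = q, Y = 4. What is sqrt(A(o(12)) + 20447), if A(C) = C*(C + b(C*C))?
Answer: sqrt(1677403) ≈ 1295.1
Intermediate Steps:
o(W) = 6 + (-5 + W)*(4 + W) (o(W) = 2 + ((W - 5)*(W + 4) + 4) = 2 + ((-5 + W)*(4 + W) + 4) = 2 + (4 + (-5 + W)*(4 + W)) = 6 + (-5 + W)*(4 + W))
A(C) = C*(C + C**2) (A(C) = C*(C + C*C) = C*(C + C**2))
sqrt(A(o(12)) + 20447) = sqrt((-14 + 12**2 - 1*12)**2*(1 + (-14 + 12**2 - 1*12)) + 20447) = sqrt((-14 + 144 - 12)**2*(1 + (-14 + 144 - 12)) + 20447) = sqrt(118**2*(1 + 118) + 20447) = sqrt(13924*119 + 20447) = sqrt(1656956 + 20447) = sqrt(1677403)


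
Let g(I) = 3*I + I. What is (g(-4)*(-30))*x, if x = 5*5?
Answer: 12000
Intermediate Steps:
g(I) = 4*I
x = 25
(g(-4)*(-30))*x = ((4*(-4))*(-30))*25 = -16*(-30)*25 = 480*25 = 12000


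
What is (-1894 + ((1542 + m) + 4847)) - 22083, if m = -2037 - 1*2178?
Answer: -21803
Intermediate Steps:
m = -4215 (m = -2037 - 2178 = -4215)
(-1894 + ((1542 + m) + 4847)) - 22083 = (-1894 + ((1542 - 4215) + 4847)) - 22083 = (-1894 + (-2673 + 4847)) - 22083 = (-1894 + 2174) - 22083 = 280 - 22083 = -21803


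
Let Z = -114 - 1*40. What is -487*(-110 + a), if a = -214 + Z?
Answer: 232786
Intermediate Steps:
Z = -154 (Z = -114 - 40 = -154)
a = -368 (a = -214 - 154 = -368)
-487*(-110 + a) = -487*(-110 - 368) = -487*(-478) = 232786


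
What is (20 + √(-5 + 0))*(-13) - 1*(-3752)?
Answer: 3492 - 13*I*√5 ≈ 3492.0 - 29.069*I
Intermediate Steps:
(20 + √(-5 + 0))*(-13) - 1*(-3752) = (20 + √(-5))*(-13) + 3752 = (20 + I*√5)*(-13) + 3752 = (-260 - 13*I*√5) + 3752 = 3492 - 13*I*√5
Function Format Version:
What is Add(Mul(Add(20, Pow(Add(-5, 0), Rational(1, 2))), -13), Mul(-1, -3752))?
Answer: Add(3492, Mul(-13, I, Pow(5, Rational(1, 2)))) ≈ Add(3492.0, Mul(-29.069, I))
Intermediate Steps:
Add(Mul(Add(20, Pow(Add(-5, 0), Rational(1, 2))), -13), Mul(-1, -3752)) = Add(Mul(Add(20, Pow(-5, Rational(1, 2))), -13), 3752) = Add(Mul(Add(20, Mul(I, Pow(5, Rational(1, 2)))), -13), 3752) = Add(Add(-260, Mul(-13, I, Pow(5, Rational(1, 2)))), 3752) = Add(3492, Mul(-13, I, Pow(5, Rational(1, 2))))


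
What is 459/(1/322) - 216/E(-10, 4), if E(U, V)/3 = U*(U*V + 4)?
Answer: 738989/5 ≈ 1.4780e+5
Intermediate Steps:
E(U, V) = 3*U*(4 + U*V) (E(U, V) = 3*(U*(U*V + 4)) = 3*(U*(4 + U*V)) = 3*U*(4 + U*V))
459/(1/322) - 216/E(-10, 4) = 459/(1/322) - 216*(-1/(30*(4 - 10*4))) = 459/(1/322) - 216*(-1/(30*(4 - 40))) = 459*322 - 216/(3*(-10)*(-36)) = 147798 - 216/1080 = 147798 - 216*1/1080 = 147798 - ⅕ = 738989/5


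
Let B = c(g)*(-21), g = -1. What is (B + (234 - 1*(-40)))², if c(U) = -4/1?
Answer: 128164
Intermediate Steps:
c(U) = -4 (c(U) = -4*1 = -4)
B = 84 (B = -4*(-21) = 84)
(B + (234 - 1*(-40)))² = (84 + (234 - 1*(-40)))² = (84 + (234 + 40))² = (84 + 274)² = 358² = 128164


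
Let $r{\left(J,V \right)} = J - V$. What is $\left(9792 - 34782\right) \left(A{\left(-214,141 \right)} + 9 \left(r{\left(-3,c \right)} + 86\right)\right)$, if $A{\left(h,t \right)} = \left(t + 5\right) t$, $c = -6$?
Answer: $-534461130$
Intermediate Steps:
$A{\left(h,t \right)} = t \left(5 + t\right)$ ($A{\left(h,t \right)} = \left(5 + t\right) t = t \left(5 + t\right)$)
$\left(9792 - 34782\right) \left(A{\left(-214,141 \right)} + 9 \left(r{\left(-3,c \right)} + 86\right)\right) = \left(9792 - 34782\right) \left(141 \left(5 + 141\right) + 9 \left(\left(-3 - -6\right) + 86\right)\right) = - 24990 \left(141 \cdot 146 + 9 \left(\left(-3 + 6\right) + 86\right)\right) = - 24990 \left(20586 + 9 \left(3 + 86\right)\right) = - 24990 \left(20586 + 9 \cdot 89\right) = - 24990 \left(20586 + 801\right) = \left(-24990\right) 21387 = -534461130$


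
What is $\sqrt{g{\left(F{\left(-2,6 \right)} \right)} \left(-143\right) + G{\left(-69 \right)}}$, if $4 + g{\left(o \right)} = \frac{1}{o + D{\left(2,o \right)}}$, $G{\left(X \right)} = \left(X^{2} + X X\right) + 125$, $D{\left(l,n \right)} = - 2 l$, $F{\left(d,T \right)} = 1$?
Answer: $\frac{20 \sqrt{231}}{3} \approx 101.32$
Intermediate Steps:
$G{\left(X \right)} = 125 + 2 X^{2}$ ($G{\left(X \right)} = \left(X^{2} + X^{2}\right) + 125 = 2 X^{2} + 125 = 125 + 2 X^{2}$)
$g{\left(o \right)} = -4 + \frac{1}{-4 + o}$ ($g{\left(o \right)} = -4 + \frac{1}{o - 4} = -4 + \frac{1}{-4 + o}$)
$\sqrt{g{\left(F{\left(-2,6 \right)} \right)} \left(-143\right) + G{\left(-69 \right)}} = \sqrt{\frac{17 - 4}{-4 + 1} \left(-143\right) + \left(125 + 2 \left(-69\right)^{2}\right)} = \sqrt{\frac{17 - 4}{-3} \left(-143\right) + \left(125 + 2 \cdot 4761\right)} = \sqrt{\left(- \frac{1}{3}\right) 13 \left(-143\right) + \left(125 + 9522\right)} = \sqrt{\left(- \frac{13}{3}\right) \left(-143\right) + 9647} = \sqrt{\frac{1859}{3} + 9647} = \sqrt{\frac{30800}{3}} = \frac{20 \sqrt{231}}{3}$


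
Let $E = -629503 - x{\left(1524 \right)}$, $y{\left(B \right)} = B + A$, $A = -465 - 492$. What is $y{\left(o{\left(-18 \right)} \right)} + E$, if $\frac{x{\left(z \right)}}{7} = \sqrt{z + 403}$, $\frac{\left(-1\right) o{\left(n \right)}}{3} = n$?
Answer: $-630406 - 7 \sqrt{1927} \approx -6.3071 \cdot 10^{5}$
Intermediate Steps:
$A = -957$ ($A = -465 - 492 = -957$)
$o{\left(n \right)} = - 3 n$
$y{\left(B \right)} = -957 + B$ ($y{\left(B \right)} = B - 957 = -957 + B$)
$x{\left(z \right)} = 7 \sqrt{403 + z}$ ($x{\left(z \right)} = 7 \sqrt{z + 403} = 7 \sqrt{403 + z}$)
$E = -629503 - 7 \sqrt{1927}$ ($E = -629503 - 7 \sqrt{403 + 1524} = -629503 - 7 \sqrt{1927} \approx -6.2981 \cdot 10^{5}$)
$y{\left(o{\left(-18 \right)} \right)} + E = \left(-957 - -54\right) - \left(629503 + 7 \sqrt{1927}\right) = \left(-957 + 54\right) - \left(629503 + 7 \sqrt{1927}\right) = -903 - \left(629503 + 7 \sqrt{1927}\right) = -630406 - 7 \sqrt{1927}$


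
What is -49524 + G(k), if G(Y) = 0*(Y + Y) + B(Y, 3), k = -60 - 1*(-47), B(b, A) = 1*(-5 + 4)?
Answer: -49525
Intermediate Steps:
B(b, A) = -1 (B(b, A) = 1*(-1) = -1)
k = -13 (k = -60 + 47 = -13)
G(Y) = -1 (G(Y) = 0*(Y + Y) - 1 = 0*(2*Y) - 1 = 0 - 1 = -1)
-49524 + G(k) = -49524 - 1 = -49525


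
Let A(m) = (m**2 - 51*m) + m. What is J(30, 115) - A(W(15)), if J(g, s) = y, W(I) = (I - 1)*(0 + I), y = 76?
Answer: -33524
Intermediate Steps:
W(I) = I*(-1 + I) (W(I) = (-1 + I)*I = I*(-1 + I))
J(g, s) = 76
A(m) = m**2 - 50*m
J(30, 115) - A(W(15)) = 76 - 15*(-1 + 15)*(-50 + 15*(-1 + 15)) = 76 - 15*14*(-50 + 15*14) = 76 - 210*(-50 + 210) = 76 - 210*160 = 76 - 1*33600 = 76 - 33600 = -33524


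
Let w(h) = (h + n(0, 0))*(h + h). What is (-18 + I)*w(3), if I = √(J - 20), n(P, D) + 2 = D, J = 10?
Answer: -108 + 6*I*√10 ≈ -108.0 + 18.974*I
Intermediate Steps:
n(P, D) = -2 + D
I = I*√10 (I = √(10 - 20) = √(-10) = I*√10 ≈ 3.1623*I)
w(h) = 2*h*(-2 + h) (w(h) = (h + (-2 + 0))*(h + h) = (h - 2)*(2*h) = (-2 + h)*(2*h) = 2*h*(-2 + h))
(-18 + I)*w(3) = (-18 + I*√10)*(2*3*(-2 + 3)) = (-18 + I*√10)*(2*3*1) = (-18 + I*√10)*6 = -108 + 6*I*√10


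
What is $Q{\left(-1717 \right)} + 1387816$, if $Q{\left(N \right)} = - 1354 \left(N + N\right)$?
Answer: $6037452$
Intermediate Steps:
$Q{\left(N \right)} = - 2708 N$ ($Q{\left(N \right)} = - 1354 \cdot 2 N = - 2708 N$)
$Q{\left(-1717 \right)} + 1387816 = \left(-2708\right) \left(-1717\right) + 1387816 = 4649636 + 1387816 = 6037452$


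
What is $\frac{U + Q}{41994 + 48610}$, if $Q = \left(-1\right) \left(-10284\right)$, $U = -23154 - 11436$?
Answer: $- \frac{12153}{45302} \approx -0.26827$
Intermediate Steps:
$U = -34590$ ($U = -23154 - 11436 = -34590$)
$Q = 10284$
$\frac{U + Q}{41994 + 48610} = \frac{-34590 + 10284}{41994 + 48610} = - \frac{24306}{90604} = \left(-24306\right) \frac{1}{90604} = - \frac{12153}{45302}$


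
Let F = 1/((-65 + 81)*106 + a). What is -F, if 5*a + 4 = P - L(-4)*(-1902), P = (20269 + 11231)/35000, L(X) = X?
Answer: -50/8689 ≈ -0.0057544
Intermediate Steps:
P = 9/10 (P = 31500*(1/35000) = 9/10 ≈ 0.90000)
a = -76111/50 (a = -⅘ + (9/10 - (-4)*(-1902))/5 = -⅘ + (9/10 - 1*7608)/5 = -⅘ + (9/10 - 7608)/5 = -⅘ + (⅕)*(-76071/10) = -⅘ - 76071/50 = -76111/50 ≈ -1522.2)
F = 50/8689 (F = 1/((-65 + 81)*106 - 76111/50) = 1/(16*106 - 76111/50) = 1/(1696 - 76111/50) = 1/(8689/50) = 50/8689 ≈ 0.0057544)
-F = -1*50/8689 = -50/8689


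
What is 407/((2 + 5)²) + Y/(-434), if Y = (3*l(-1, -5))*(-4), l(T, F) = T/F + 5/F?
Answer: 62917/7595 ≈ 8.2840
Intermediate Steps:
l(T, F) = 5/F + T/F
Y = 48/5 (Y = (3*((5 - 1)/(-5)))*(-4) = (3*(-⅕*4))*(-4) = (3*(-⅘))*(-4) = -12/5*(-4) = 48/5 ≈ 9.6000)
407/((2 + 5)²) + Y/(-434) = 407/((2 + 5)²) + (48/5)/(-434) = 407/(7²) + (48/5)*(-1/434) = 407/49 - 24/1085 = 62917/7595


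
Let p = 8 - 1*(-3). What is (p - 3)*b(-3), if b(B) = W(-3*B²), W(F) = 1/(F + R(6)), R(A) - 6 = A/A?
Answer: -⅖ ≈ -0.40000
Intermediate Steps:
R(A) = 7 (R(A) = 6 + A/A = 6 + 1 = 7)
p = 11 (p = 8 + 3 = 11)
W(F) = 1/(7 + F) (W(F) = 1/(F + 7) = 1/(7 + F))
b(B) = 1/(7 - 3*B²)
(p - 3)*b(-3) = (11 - 3)*(-1/(-7 + 3*(-3)²)) = 8*(-1/(-7 + 3*9)) = 8*(-1/(-7 + 27)) = 8*(-1/20) = -⅖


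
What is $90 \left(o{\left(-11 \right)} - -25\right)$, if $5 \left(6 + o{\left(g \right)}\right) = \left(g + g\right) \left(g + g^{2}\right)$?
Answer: $-41850$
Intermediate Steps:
$o{\left(g \right)} = -6 + \frac{2 g \left(g + g^{2}\right)}{5}$ ($o{\left(g \right)} = -6 + \frac{\left(g + g\right) \left(g + g^{2}\right)}{5} = -6 + \frac{2 g \left(g + g^{2}\right)}{5}$)
$90 \left(o{\left(-11 \right)} - -25\right) = 90 \left(\left(-6 + \frac{2 \left(-11\right)^{2}}{5} + \frac{2 \left(-11\right)^{3}}{5}\right) - -25\right) = 90 \left(\left(-6 + \frac{2}{5} \cdot 121 + \frac{2}{5} \left(-1331\right)\right) + 25\right) = 90 \left(\left(-6 + \frac{242}{5} - \frac{2662}{5}\right) + 25\right) = 90 \left(-490 + 25\right) = 90 \left(-465\right) = -41850$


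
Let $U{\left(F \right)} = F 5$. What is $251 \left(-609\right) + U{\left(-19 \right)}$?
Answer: $-152954$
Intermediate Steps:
$U{\left(F \right)} = 5 F$
$251 \left(-609\right) + U{\left(-19 \right)} = 251 \left(-609\right) + 5 \left(-19\right) = -152859 - 95 = -152954$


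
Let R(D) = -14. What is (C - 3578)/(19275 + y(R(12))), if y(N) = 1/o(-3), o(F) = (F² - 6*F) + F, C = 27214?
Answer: 567264/462601 ≈ 1.2262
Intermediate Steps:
o(F) = F² - 5*F
y(N) = 1/24 (y(N) = 1/(-3*(-5 - 3)) = 1/(-3*(-8)) = 1/24)
(C - 3578)/(19275 + y(R(12))) = (27214 - 3578)/(19275 + 1/24) = 23636/(462601/24) = 23636*(24/462601) = 567264/462601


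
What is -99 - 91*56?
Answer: -5195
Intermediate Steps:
-99 - 91*56 = -99 - 5096 = -5195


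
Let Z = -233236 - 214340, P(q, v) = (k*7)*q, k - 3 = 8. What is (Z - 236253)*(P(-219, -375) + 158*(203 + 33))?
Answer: -13967207325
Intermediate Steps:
k = 11 (k = 3 + 8 = 11)
P(q, v) = 77*q (P(q, v) = (11*7)*q = 77*q)
Z = -447576
(Z - 236253)*(P(-219, -375) + 158*(203 + 33)) = (-447576 - 236253)*(77*(-219) + 158*(203 + 33)) = -683829*(-16863 + 158*236) = -683829*(-16863 + 37288) = -683829*20425 = -13967207325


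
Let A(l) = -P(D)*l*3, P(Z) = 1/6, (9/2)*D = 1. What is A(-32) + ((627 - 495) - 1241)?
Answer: -1093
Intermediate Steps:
D = 2/9 (D = (2/9)*1 = 2/9 ≈ 0.22222)
P(Z) = ⅙
A(l) = -l/2 (A(l) = -l/6*3 = -l/2)
A(-32) + ((627 - 495) - 1241) = -½*(-32) + ((627 - 495) - 1241) = 16 + (132 - 1241) = 16 - 1109 = -1093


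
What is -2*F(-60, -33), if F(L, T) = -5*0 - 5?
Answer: 10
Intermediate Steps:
F(L, T) = -5 (F(L, T) = 0 - 5 = -5)
-2*F(-60, -33) = -2*(-5) = 10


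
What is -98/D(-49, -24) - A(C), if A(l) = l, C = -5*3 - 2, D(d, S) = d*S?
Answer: 203/12 ≈ 16.917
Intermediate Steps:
D(d, S) = S*d
C = -17 (C = -15 - 2 = -17)
-98/D(-49, -24) - A(C) = -98/((-24*(-49))) - 1*(-17) = -98/1176 + 17 = -98*1/1176 + 17 = -1/12 + 17 = 203/12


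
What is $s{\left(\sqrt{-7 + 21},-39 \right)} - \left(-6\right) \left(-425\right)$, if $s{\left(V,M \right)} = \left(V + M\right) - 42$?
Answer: $-2631 + \sqrt{14} \approx -2627.3$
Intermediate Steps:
$s{\left(V,M \right)} = -42 + M + V$ ($s{\left(V,M \right)} = \left(M + V\right) - 42 = -42 + M + V$)
$s{\left(\sqrt{-7 + 21},-39 \right)} - \left(-6\right) \left(-425\right) = \left(-42 - 39 + \sqrt{-7 + 21}\right) - \left(-6\right) \left(-425\right) = \left(-42 - 39 + \sqrt{14}\right) - 2550 = \left(-81 + \sqrt{14}\right) - 2550 = -2631 + \sqrt{14}$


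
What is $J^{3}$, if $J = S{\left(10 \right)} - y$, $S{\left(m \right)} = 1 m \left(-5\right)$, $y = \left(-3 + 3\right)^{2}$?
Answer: $-125000$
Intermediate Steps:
$y = 0$ ($y = 0^{2} = 0$)
$S{\left(m \right)} = - 5 m$ ($S{\left(m \right)} = m \left(-5\right) = - 5 m$)
$J = -50$ ($J = \left(-5\right) 10 - 0 = -50 + 0 = -50$)
$J^{3} = \left(-50\right)^{3} = -125000$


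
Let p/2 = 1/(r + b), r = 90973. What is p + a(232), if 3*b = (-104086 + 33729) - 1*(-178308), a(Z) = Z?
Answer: 44180923/190435 ≈ 232.00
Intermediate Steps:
b = 107951/3 (b = ((-104086 + 33729) - 1*(-178308))/3 = (-70357 + 178308)/3 = (⅓)*107951 = 107951/3 ≈ 35984.)
p = 3/190435 (p = 2/(90973 + 107951/3) = 2/(380870/3) = 2*(3/380870) = 3/190435 ≈ 1.5753e-5)
p + a(232) = 3/190435 + 232 = 44180923/190435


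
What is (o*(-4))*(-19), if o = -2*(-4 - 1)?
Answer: 760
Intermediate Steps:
o = 10 (o = -2*(-5) = 10)
(o*(-4))*(-19) = (10*(-4))*(-19) = -40*(-19) = 760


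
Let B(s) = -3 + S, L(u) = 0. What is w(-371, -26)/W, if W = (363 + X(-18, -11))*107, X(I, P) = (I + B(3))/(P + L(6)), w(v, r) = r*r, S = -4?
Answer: 3718/214963 ≈ 0.017296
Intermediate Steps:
B(s) = -7 (B(s) = -3 - 4 = -7)
w(v, r) = r**2
X(I, P) = (-7 + I)/P (X(I, P) = (I - 7)/(P + 0) = (-7 + I)/P)
W = 429926/11 (W = (363 + (-7 - 18)/(-11))*107 = (363 - 1/11*(-25))*107 = (363 + 25/11)*107 = (4018/11)*107 = 429926/11 ≈ 39084.)
w(-371, -26)/W = (-26)**2/(429926/11) = 676*(11/429926) = 3718/214963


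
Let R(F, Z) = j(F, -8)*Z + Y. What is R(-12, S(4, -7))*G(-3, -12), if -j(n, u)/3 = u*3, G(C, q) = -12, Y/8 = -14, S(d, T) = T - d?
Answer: 10848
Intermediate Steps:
Y = -112 (Y = 8*(-14) = -112)
j(n, u) = -9*u (j(n, u) = -3*u*3 = -9*u)
R(F, Z) = -112 + 72*Z (R(F, Z) = (-9*(-8))*Z - 112 = 72*Z - 112 = -112 + 72*Z)
R(-12, S(4, -7))*G(-3, -12) = (-112 + 72*(-7 - 1*4))*(-12) = (-112 + 72*(-7 - 4))*(-12) = (-112 + 72*(-11))*(-12) = (-112 - 792)*(-12) = -904*(-12) = 10848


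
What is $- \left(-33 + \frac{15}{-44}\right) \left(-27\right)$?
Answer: $- \frac{39609}{44} \approx -900.2$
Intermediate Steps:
$- \left(-33 + \frac{15}{-44}\right) \left(-27\right) = - \left(-33 + 15 \left(- \frac{1}{44}\right)\right) \left(-27\right) = - \left(-33 - \frac{15}{44}\right) \left(-27\right) = - \frac{\left(-1467\right) \left(-27\right)}{44} = \left(-1\right) \frac{39609}{44} = - \frac{39609}{44}$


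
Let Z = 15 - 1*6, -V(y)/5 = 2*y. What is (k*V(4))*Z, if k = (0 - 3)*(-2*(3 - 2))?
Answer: -2160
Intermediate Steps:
V(y) = -10*y
k = 6 (k = -(-6) = -3*(-2) = 6)
Z = 9 (Z = 15 - 6 = 9)
(k*V(4))*Z = (6*(-10*4))*9 = (6*(-40))*9 = -240*9 = -2160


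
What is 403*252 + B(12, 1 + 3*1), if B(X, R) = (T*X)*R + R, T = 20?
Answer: 102520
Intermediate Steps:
B(X, R) = R + 20*R*X (B(X, R) = (20*X)*R + R = 20*R*X + R = R + 20*R*X)
403*252 + B(12, 1 + 3*1) = 403*252 + (1 + 3*1)*(1 + 20*12) = 101556 + (1 + 3)*(1 + 240) = 101556 + 4*241 = 101556 + 964 = 102520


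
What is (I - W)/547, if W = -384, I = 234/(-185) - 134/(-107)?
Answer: 7601032/10827865 ≈ 0.70199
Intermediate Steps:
I = -248/19795 (I = 234*(-1/185) - 134*(-1/107) = -234/185 + 134/107 = -248/19795 ≈ -0.012528)
(I - W)/547 = (-248/19795 - 1*(-384))/547 = (-248/19795 + 384)*(1/547) = (7601032/19795)*(1/547) = 7601032/10827865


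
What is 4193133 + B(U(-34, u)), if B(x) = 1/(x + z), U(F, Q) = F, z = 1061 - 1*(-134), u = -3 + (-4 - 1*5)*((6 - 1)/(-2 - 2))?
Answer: 4868227414/1161 ≈ 4.1931e+6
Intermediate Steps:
u = 33/4 (u = -3 + (-4 - 5)*(5/(-4)) = -3 - 45*(-1)/4 = -3 - 9*(-5/4) = -3 + 45/4 = 33/4 ≈ 8.2500)
z = 1195 (z = 1061 + 134 = 1195)
B(x) = 1/(1195 + x) (B(x) = 1/(x + 1195) = 1/(1195 + x))
4193133 + B(U(-34, u)) = 4193133 + 1/(1195 - 34) = 4193133 + 1/1161 = 4868227414/1161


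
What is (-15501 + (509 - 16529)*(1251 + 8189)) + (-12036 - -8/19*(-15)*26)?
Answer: -2873873523/19 ≈ -1.5126e+8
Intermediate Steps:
(-15501 + (509 - 16529)*(1251 + 8189)) + (-12036 - -8/19*(-15)*26) = (-15501 - 16020*9440) + (-12036 - -8*1/19*(-15)*26) = (-15501 - 151228800) + (-12036 - (-8/19*(-15))*26) = -151244301 + (-12036 - 120*26/19) = -151244301 + (-12036 - 1*3120/19) = -151244301 + (-12036 - 3120/19) = -151244301 - 231804/19 = -2873873523/19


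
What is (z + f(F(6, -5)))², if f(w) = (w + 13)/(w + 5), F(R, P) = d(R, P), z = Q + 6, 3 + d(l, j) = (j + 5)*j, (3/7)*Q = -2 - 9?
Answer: 1936/9 ≈ 215.11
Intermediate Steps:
Q = -77/3 (Q = 7*(-2 - 9)/3 = (7/3)*(-11) = -77/3 ≈ -25.667)
d(l, j) = -3 + j*(5 + j) (d(l, j) = -3 + (j + 5)*j = -3 + (5 + j)*j = -3 + j*(5 + j))
z = -59/3 (z = -77/3 + 6 = -59/3 ≈ -19.667)
F(R, P) = -3 + P² + 5*P
f(w) = (13 + w)/(5 + w)
(z + f(F(6, -5)))² = (-59/3 + (13 + (-3 + (-5)² + 5*(-5)))/(5 + (-3 + (-5)² + 5*(-5))))² = (-59/3 + (13 + (-3 + 25 - 25))/(5 + (-3 + 25 - 25)))² = (-59/3 + (13 - 3)/(5 - 3))² = (-59/3 + 10/2)² = (-59/3 + (½)*10)² = (-59/3 + 5)² = (-44/3)² = 1936/9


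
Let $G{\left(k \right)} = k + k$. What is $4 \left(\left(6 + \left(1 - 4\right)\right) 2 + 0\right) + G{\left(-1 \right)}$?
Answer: $22$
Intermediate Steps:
$G{\left(k \right)} = 2 k$
$4 \left(\left(6 + \left(1 - 4\right)\right) 2 + 0\right) + G{\left(-1 \right)} = 4 \left(\left(6 + \left(1 - 4\right)\right) 2 + 0\right) + 2 \left(-1\right) = 4 \left(\left(6 + \left(1 - 4\right)\right) 2 + 0\right) - 2 = 4 \left(\left(6 - 3\right) 2 + 0\right) - 2 = 4 \left(3 \cdot 2 + 0\right) - 2 = 4 \left(6 + 0\right) - 2 = 4 \cdot 6 - 2 = 24 - 2 = 22$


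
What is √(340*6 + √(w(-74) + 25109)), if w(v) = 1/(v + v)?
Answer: √(11171040 + 74*√137496847)/74 ≈ 46.888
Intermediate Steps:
w(v) = 1/(2*v)
√(340*6 + √(w(-74) + 25109)) = √(340*6 + √((½)/(-74) + 25109)) = √(2040 + √((½)*(-1/74) + 25109)) = √(2040 + √(-1/148 + 25109)) = √(2040 + √(3716131/148)) = √(2040 + √137496847/74)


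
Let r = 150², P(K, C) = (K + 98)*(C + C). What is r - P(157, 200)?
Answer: -79500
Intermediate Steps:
P(K, C) = 2*C*(98 + K) (P(K, C) = (98 + K)*(2*C) = 2*C*(98 + K))
r = 22500
r - P(157, 200) = 22500 - 2*200*(98 + 157) = 22500 - 2*200*255 = 22500 - 1*102000 = 22500 - 102000 = -79500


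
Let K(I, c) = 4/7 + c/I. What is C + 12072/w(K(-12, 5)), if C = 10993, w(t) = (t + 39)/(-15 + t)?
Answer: 21102193/3289 ≈ 6416.0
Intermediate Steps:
K(I, c) = 4/7 + c/I (K(I, c) = 4*(1/7) + c/I = 4/7 + c/I)
w(t) = (39 + t)/(-15 + t)
C + 12072/w(K(-12, 5)) = 10993 + 12072/(((39 + (4/7 + 5/(-12)))/(-15 + (4/7 + 5/(-12))))) = 10993 + 12072/(((39 + (4/7 + 5*(-1/12)))/(-15 + (4/7 + 5*(-1/12))))) = 10993 + 12072/(((39 + (4/7 - 5/12))/(-15 + (4/7 - 5/12)))) = 10993 + 12072/(((39 + 13/84)/(-15 + 13/84))) = 10993 + 12072/(((3289/84)/(-1247/84))) = 10993 + 12072/((-84/1247*3289/84)) = 10993 + 12072/(-3289/1247) = 10993 + 12072*(-1247/3289) = 10993 - 15053784/3289 = 21102193/3289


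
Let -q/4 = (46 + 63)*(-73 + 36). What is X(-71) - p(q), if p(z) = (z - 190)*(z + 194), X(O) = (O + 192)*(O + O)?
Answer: -260286274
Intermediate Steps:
X(O) = 2*O*(192 + O) (X(O) = (192 + O)*(2*O) = 2*O*(192 + O))
q = 16132 (q = -4*(46 + 63)*(-73 + 36) = -436*(-37) = -4*(-4033) = 16132)
p(z) = (-190 + z)*(194 + z)
X(-71) - p(q) = 2*(-71)*(192 - 71) - (-36860 + 16132² + 4*16132) = 2*(-71)*121 - (-36860 + 260241424 + 64528) = -17182 - 1*260269092 = -17182 - 260269092 = -260286274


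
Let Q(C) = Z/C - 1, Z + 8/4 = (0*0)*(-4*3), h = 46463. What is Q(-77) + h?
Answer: 3577576/77 ≈ 46462.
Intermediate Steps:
Z = -2 (Z = -2 + (0*0)*(-4*3) = -2 + 0*(-12) = -2 + 0 = -2)
Q(C) = -1 - 2/C (Q(C) = -2/C - 1 = -1 - 2/C)
Q(-77) + h = (-2 - 1*(-77))/(-77) + 46463 = -(-2 + 77)/77 + 46463 = -1/77*75 + 46463 = -75/77 + 46463 = 3577576/77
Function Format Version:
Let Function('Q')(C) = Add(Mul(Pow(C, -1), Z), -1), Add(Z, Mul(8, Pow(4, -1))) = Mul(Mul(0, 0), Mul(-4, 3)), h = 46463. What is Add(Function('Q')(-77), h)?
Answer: Rational(3577576, 77) ≈ 46462.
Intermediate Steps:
Z = -2 (Z = Add(-2, Mul(Mul(0, 0), Mul(-4, 3))) = Add(-2, Mul(0, -12)) = Add(-2, 0) = -2)
Function('Q')(C) = Add(-1, Mul(-2, Pow(C, -1))) (Function('Q')(C) = Add(Mul(Pow(C, -1), -2), -1) = Add(Mul(-2, Pow(C, -1)), -1) = Add(-1, Mul(-2, Pow(C, -1))))
Add(Function('Q')(-77), h) = Add(Mul(Pow(-77, -1), Add(-2, Mul(-1, -77))), 46463) = Add(Mul(Rational(-1, 77), Add(-2, 77)), 46463) = Add(Mul(Rational(-1, 77), 75), 46463) = Add(Rational(-75, 77), 46463) = Rational(3577576, 77)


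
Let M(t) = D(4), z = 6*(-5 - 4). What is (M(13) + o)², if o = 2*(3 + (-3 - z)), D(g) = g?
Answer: 12544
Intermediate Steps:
z = -54 (z = 6*(-9) = -54)
M(t) = 4
o = 108 (o = 2*(3 + (-3 - 1*(-54))) = 2*(3 + (-3 + 54)) = 2*(3 + 51) = 2*54 = 108)
(M(13) + o)² = (4 + 108)² = 112² = 12544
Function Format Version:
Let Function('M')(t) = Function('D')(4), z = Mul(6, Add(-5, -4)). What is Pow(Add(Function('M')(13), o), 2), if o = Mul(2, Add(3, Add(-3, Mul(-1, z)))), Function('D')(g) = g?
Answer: 12544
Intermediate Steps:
z = -54 (z = Mul(6, -9) = -54)
Function('M')(t) = 4
o = 108 (o = Mul(2, Add(3, Add(-3, Mul(-1, -54)))) = Mul(2, Add(3, Add(-3, 54))) = Mul(2, Add(3, 51)) = Mul(2, 54) = 108)
Pow(Add(Function('M')(13), o), 2) = Pow(Add(4, 108), 2) = Pow(112, 2) = 12544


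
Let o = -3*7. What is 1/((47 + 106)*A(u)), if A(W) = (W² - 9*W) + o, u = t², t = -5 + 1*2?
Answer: -1/3213 ≈ -0.00031124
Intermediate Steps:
t = -3 (t = -5 + 2 = -3)
o = -21
u = 9 (u = (-3)² = 9)
A(W) = -21 + W² - 9*W (A(W) = (W² - 9*W) - 21 = -21 + W² - 9*W)
1/((47 + 106)*A(u)) = 1/((47 + 106)*(-21 + 9² - 9*9)) = 1/(153*(-21 + 81 - 81)) = 1/(153*(-21)) = 1/(-3213) = -1/3213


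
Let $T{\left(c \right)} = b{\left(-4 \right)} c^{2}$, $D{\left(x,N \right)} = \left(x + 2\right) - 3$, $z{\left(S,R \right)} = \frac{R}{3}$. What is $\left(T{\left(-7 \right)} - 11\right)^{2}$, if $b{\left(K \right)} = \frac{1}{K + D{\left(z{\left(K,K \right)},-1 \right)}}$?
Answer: $\frac{126736}{361} \approx 351.07$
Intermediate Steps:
$z{\left(S,R \right)} = \frac{R}{3}$ ($z{\left(S,R \right)} = R \frac{1}{3} = \frac{R}{3}$)
$D{\left(x,N \right)} = -1 + x$ ($D{\left(x,N \right)} = \left(2 + x\right) - 3 = -1 + x$)
$b{\left(K \right)} = \frac{1}{-1 + \frac{4 K}{3}}$ ($b{\left(K \right)} = \frac{1}{K + \left(-1 + \frac{K}{3}\right)} = \frac{1}{-1 + \frac{4 K}{3}}$)
$T{\left(c \right)} = - \frac{3 c^{2}}{19}$ ($T{\left(c \right)} = \frac{3}{-3 + 4 \left(-4\right)} c^{2} = \frac{3}{-3 - 16} c^{2} = \frac{3}{-19} c^{2} = 3 \left(- \frac{1}{19}\right) c^{2} = - \frac{3 c^{2}}{19}$)
$\left(T{\left(-7 \right)} - 11\right)^{2} = \left(- \frac{3 \left(-7\right)^{2}}{19} - 11\right)^{2} = \left(\left(- \frac{3}{19}\right) 49 - 11\right)^{2} = \left(- \frac{147}{19} - 11\right)^{2} = \left(- \frac{356}{19}\right)^{2} = \frac{126736}{361}$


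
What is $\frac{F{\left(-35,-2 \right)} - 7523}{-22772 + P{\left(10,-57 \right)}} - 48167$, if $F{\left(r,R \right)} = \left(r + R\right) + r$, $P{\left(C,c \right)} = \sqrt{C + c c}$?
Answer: $- \frac{4995468297547}{103712145} + \frac{1519 \sqrt{3259}}{103712145} \approx -48167.0$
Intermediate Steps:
$P{\left(C,c \right)} = \sqrt{C + c^{2}}$
$F{\left(r,R \right)} = R + 2 r$ ($F{\left(r,R \right)} = \left(R + r\right) + r = R + 2 r$)
$\frac{F{\left(-35,-2 \right)} - 7523}{-22772 + P{\left(10,-57 \right)}} - 48167 = \frac{\left(-2 + 2 \left(-35\right)\right) - 7523}{-22772 + \sqrt{10 + \left(-57\right)^{2}}} - 48167 = \frac{\left(-2 - 70\right) - 7523}{-22772 + \sqrt{10 + 3249}} - 48167 = \frac{-72 - 7523}{-22772 + \sqrt{3259}} - 48167 = - \frac{7595}{-22772 + \sqrt{3259}} - 48167 = -48167 - \frac{7595}{-22772 + \sqrt{3259}}$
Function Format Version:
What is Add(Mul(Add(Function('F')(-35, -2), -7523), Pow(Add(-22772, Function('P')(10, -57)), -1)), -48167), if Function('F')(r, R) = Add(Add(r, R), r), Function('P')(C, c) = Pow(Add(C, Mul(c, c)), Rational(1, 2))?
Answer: Add(Rational(-4995468297547, 103712145), Mul(Rational(1519, 103712145), Pow(3259, Rational(1, 2)))) ≈ -48167.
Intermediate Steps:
Function('P')(C, c) = Pow(Add(C, Pow(c, 2)), Rational(1, 2))
Function('F')(r, R) = Add(R, Mul(2, r)) (Function('F')(r, R) = Add(Add(R, r), r) = Add(R, Mul(2, r)))
Add(Mul(Add(Function('F')(-35, -2), -7523), Pow(Add(-22772, Function('P')(10, -57)), -1)), -48167) = Add(Mul(Add(Add(-2, Mul(2, -35)), -7523), Pow(Add(-22772, Pow(Add(10, Pow(-57, 2)), Rational(1, 2))), -1)), -48167) = Add(Mul(Add(Add(-2, -70), -7523), Pow(Add(-22772, Pow(Add(10, 3249), Rational(1, 2))), -1)), -48167) = Add(Mul(Add(-72, -7523), Pow(Add(-22772, Pow(3259, Rational(1, 2))), -1)), -48167) = Add(Mul(-7595, Pow(Add(-22772, Pow(3259, Rational(1, 2))), -1)), -48167) = Add(-48167, Mul(-7595, Pow(Add(-22772, Pow(3259, Rational(1, 2))), -1)))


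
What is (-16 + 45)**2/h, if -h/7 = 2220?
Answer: -841/15540 ≈ -0.054118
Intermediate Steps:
h = -15540 (h = -7*2220 = -15540)
(-16 + 45)**2/h = (-16 + 45)**2/(-15540) = 29**2*(-1/15540) = 841*(-1/15540) = -841/15540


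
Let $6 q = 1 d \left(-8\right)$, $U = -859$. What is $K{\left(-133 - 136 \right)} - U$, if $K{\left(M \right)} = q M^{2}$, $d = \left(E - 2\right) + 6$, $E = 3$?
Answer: $- \frac{2023531}{3} \approx -6.7451 \cdot 10^{5}$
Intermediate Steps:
$d = 7$ ($d = \left(3 - 2\right) + 6 = 1 + 6 = 7$)
$q = - \frac{28}{3}$ ($q = \frac{1 \cdot 7 \left(-8\right)}{6} = \frac{7 \left(-8\right)}{6} = \frac{1}{6} \left(-56\right) = - \frac{28}{3} \approx -9.3333$)
$K{\left(M \right)} = - \frac{28 M^{2}}{3}$
$K{\left(-133 - 136 \right)} - U = - \frac{28 \left(-133 - 136\right)^{2}}{3} - -859 = - \frac{28 \left(-269\right)^{2}}{3} + 859 = \left(- \frac{28}{3}\right) 72361 + 859 = - \frac{2026108}{3} + 859 = - \frac{2023531}{3}$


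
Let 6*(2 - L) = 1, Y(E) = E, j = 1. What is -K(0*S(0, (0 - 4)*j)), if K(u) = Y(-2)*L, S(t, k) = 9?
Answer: 11/3 ≈ 3.6667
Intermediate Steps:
L = 11/6 (L = 2 - 1/6*1 = 2 - 1/6 = 11/6 ≈ 1.8333)
K(u) = -11/3 (K(u) = -2*11/6 = -11/3)
-K(0*S(0, (0 - 4)*j)) = -1*(-11/3) = 11/3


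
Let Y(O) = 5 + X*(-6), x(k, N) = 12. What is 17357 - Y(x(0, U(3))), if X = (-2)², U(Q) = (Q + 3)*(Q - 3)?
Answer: 17376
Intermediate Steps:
U(Q) = (-3 + Q)*(3 + Q) (U(Q) = (3 + Q)*(-3 + Q) = (-3 + Q)*(3 + Q))
X = 4
Y(O) = -19 (Y(O) = 5 + 4*(-6) = 5 - 24 = -19)
17357 - Y(x(0, U(3))) = 17357 - 1*(-19) = 17357 + 19 = 17376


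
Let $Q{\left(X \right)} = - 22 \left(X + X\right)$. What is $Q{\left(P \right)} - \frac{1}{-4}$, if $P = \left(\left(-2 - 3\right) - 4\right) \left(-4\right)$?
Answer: $- \frac{6335}{4} \approx -1583.8$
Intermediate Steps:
$P = 36$ ($P = \left(\left(-2 - 3\right) - 4\right) \left(-4\right) = \left(-5 - 4\right) \left(-4\right) = \left(-9\right) \left(-4\right) = 36$)
$Q{\left(X \right)} = - 44 X$ ($Q{\left(X \right)} = - 22 \cdot 2 X = - 44 X$)
$Q{\left(P \right)} - \frac{1}{-4} = \left(-44\right) 36 - \frac{1}{-4} = -1584 - - \frac{1}{4} = -1584 + \frac{1}{4} = - \frac{6335}{4}$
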